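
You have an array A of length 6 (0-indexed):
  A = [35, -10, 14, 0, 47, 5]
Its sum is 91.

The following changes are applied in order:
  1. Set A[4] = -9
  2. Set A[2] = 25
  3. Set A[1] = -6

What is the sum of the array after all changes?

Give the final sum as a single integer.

Initial sum: 91
Change 1: A[4] 47 -> -9, delta = -56, sum = 35
Change 2: A[2] 14 -> 25, delta = 11, sum = 46
Change 3: A[1] -10 -> -6, delta = 4, sum = 50

Answer: 50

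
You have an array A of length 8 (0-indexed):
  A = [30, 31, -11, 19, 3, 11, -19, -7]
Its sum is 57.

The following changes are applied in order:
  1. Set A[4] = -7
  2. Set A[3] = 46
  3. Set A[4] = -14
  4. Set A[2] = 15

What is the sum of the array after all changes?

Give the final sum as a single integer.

Answer: 93

Derivation:
Initial sum: 57
Change 1: A[4] 3 -> -7, delta = -10, sum = 47
Change 2: A[3] 19 -> 46, delta = 27, sum = 74
Change 3: A[4] -7 -> -14, delta = -7, sum = 67
Change 4: A[2] -11 -> 15, delta = 26, sum = 93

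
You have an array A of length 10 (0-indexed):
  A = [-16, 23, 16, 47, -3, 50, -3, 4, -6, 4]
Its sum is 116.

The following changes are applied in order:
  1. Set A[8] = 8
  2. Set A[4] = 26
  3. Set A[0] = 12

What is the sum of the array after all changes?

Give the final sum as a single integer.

Answer: 187

Derivation:
Initial sum: 116
Change 1: A[8] -6 -> 8, delta = 14, sum = 130
Change 2: A[4] -3 -> 26, delta = 29, sum = 159
Change 3: A[0] -16 -> 12, delta = 28, sum = 187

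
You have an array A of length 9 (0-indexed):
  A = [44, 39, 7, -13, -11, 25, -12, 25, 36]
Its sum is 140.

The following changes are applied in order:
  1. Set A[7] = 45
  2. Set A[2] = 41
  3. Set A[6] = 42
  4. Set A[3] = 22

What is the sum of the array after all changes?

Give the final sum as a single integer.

Initial sum: 140
Change 1: A[7] 25 -> 45, delta = 20, sum = 160
Change 2: A[2] 7 -> 41, delta = 34, sum = 194
Change 3: A[6] -12 -> 42, delta = 54, sum = 248
Change 4: A[3] -13 -> 22, delta = 35, sum = 283

Answer: 283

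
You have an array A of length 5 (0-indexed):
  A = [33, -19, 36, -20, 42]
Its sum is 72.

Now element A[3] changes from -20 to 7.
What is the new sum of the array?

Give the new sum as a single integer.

Answer: 99

Derivation:
Old value at index 3: -20
New value at index 3: 7
Delta = 7 - -20 = 27
New sum = old_sum + delta = 72 + (27) = 99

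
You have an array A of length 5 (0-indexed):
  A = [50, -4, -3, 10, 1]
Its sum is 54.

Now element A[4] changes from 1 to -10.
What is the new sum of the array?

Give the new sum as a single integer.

Answer: 43

Derivation:
Old value at index 4: 1
New value at index 4: -10
Delta = -10 - 1 = -11
New sum = old_sum + delta = 54 + (-11) = 43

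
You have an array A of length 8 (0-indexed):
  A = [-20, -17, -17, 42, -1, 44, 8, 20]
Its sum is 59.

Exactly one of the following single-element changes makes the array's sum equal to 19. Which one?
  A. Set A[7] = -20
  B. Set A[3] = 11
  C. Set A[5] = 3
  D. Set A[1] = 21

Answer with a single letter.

Answer: A

Derivation:
Option A: A[7] 20->-20, delta=-40, new_sum=59+(-40)=19 <-- matches target
Option B: A[3] 42->11, delta=-31, new_sum=59+(-31)=28
Option C: A[5] 44->3, delta=-41, new_sum=59+(-41)=18
Option D: A[1] -17->21, delta=38, new_sum=59+(38)=97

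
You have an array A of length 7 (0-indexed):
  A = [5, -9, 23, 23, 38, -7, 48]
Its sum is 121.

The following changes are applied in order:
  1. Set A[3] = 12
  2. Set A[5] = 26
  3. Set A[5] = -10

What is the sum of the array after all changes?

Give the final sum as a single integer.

Answer: 107

Derivation:
Initial sum: 121
Change 1: A[3] 23 -> 12, delta = -11, sum = 110
Change 2: A[5] -7 -> 26, delta = 33, sum = 143
Change 3: A[5] 26 -> -10, delta = -36, sum = 107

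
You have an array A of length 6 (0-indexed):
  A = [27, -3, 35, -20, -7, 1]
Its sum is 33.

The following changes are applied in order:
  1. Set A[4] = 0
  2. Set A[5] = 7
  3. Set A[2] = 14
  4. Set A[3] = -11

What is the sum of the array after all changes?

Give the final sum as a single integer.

Answer: 34

Derivation:
Initial sum: 33
Change 1: A[4] -7 -> 0, delta = 7, sum = 40
Change 2: A[5] 1 -> 7, delta = 6, sum = 46
Change 3: A[2] 35 -> 14, delta = -21, sum = 25
Change 4: A[3] -20 -> -11, delta = 9, sum = 34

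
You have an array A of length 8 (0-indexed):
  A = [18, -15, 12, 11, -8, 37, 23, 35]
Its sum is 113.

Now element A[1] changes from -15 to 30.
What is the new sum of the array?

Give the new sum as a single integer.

Answer: 158

Derivation:
Old value at index 1: -15
New value at index 1: 30
Delta = 30 - -15 = 45
New sum = old_sum + delta = 113 + (45) = 158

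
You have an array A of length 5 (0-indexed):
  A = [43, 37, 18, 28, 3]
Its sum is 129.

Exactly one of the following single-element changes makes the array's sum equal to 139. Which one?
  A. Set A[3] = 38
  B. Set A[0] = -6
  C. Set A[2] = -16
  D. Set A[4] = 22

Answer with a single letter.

Answer: A

Derivation:
Option A: A[3] 28->38, delta=10, new_sum=129+(10)=139 <-- matches target
Option B: A[0] 43->-6, delta=-49, new_sum=129+(-49)=80
Option C: A[2] 18->-16, delta=-34, new_sum=129+(-34)=95
Option D: A[4] 3->22, delta=19, new_sum=129+(19)=148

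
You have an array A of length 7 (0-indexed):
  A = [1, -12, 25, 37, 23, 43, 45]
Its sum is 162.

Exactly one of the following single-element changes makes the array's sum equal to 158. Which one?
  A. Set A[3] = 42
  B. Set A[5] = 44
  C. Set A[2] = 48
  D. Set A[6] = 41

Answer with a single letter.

Answer: D

Derivation:
Option A: A[3] 37->42, delta=5, new_sum=162+(5)=167
Option B: A[5] 43->44, delta=1, new_sum=162+(1)=163
Option C: A[2] 25->48, delta=23, new_sum=162+(23)=185
Option D: A[6] 45->41, delta=-4, new_sum=162+(-4)=158 <-- matches target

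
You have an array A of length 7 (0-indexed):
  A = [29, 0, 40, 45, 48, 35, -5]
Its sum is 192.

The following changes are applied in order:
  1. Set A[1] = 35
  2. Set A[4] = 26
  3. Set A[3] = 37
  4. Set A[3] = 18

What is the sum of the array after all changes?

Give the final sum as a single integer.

Answer: 178

Derivation:
Initial sum: 192
Change 1: A[1] 0 -> 35, delta = 35, sum = 227
Change 2: A[4] 48 -> 26, delta = -22, sum = 205
Change 3: A[3] 45 -> 37, delta = -8, sum = 197
Change 4: A[3] 37 -> 18, delta = -19, sum = 178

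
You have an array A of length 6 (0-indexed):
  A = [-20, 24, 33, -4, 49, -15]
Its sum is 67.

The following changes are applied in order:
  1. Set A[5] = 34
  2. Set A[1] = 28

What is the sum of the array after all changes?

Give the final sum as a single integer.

Initial sum: 67
Change 1: A[5] -15 -> 34, delta = 49, sum = 116
Change 2: A[1] 24 -> 28, delta = 4, sum = 120

Answer: 120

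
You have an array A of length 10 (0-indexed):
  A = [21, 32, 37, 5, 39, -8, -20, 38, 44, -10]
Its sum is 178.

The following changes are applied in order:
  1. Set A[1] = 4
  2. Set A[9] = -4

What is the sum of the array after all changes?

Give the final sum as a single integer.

Answer: 156

Derivation:
Initial sum: 178
Change 1: A[1] 32 -> 4, delta = -28, sum = 150
Change 2: A[9] -10 -> -4, delta = 6, sum = 156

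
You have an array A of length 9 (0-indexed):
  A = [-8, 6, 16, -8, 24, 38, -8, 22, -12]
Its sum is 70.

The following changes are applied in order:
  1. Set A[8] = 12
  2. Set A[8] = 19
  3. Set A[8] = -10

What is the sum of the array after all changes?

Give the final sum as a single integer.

Initial sum: 70
Change 1: A[8] -12 -> 12, delta = 24, sum = 94
Change 2: A[8] 12 -> 19, delta = 7, sum = 101
Change 3: A[8] 19 -> -10, delta = -29, sum = 72

Answer: 72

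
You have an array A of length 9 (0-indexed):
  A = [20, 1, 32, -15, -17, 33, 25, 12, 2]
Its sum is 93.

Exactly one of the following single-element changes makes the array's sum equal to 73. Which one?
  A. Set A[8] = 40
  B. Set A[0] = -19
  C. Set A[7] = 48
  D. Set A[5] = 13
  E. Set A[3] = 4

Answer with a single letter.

Answer: D

Derivation:
Option A: A[8] 2->40, delta=38, new_sum=93+(38)=131
Option B: A[0] 20->-19, delta=-39, new_sum=93+(-39)=54
Option C: A[7] 12->48, delta=36, new_sum=93+(36)=129
Option D: A[5] 33->13, delta=-20, new_sum=93+(-20)=73 <-- matches target
Option E: A[3] -15->4, delta=19, new_sum=93+(19)=112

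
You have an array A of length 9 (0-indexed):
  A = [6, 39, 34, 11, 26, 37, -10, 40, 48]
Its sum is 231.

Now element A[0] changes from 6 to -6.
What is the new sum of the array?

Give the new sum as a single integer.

Old value at index 0: 6
New value at index 0: -6
Delta = -6 - 6 = -12
New sum = old_sum + delta = 231 + (-12) = 219

Answer: 219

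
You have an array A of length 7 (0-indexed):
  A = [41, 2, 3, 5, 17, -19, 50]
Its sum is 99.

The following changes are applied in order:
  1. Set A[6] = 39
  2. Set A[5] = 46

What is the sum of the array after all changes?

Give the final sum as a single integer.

Initial sum: 99
Change 1: A[6] 50 -> 39, delta = -11, sum = 88
Change 2: A[5] -19 -> 46, delta = 65, sum = 153

Answer: 153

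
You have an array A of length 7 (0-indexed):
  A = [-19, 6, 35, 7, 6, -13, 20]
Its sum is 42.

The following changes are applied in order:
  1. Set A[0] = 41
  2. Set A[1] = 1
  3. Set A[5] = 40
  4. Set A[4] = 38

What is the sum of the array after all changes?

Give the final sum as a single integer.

Answer: 182

Derivation:
Initial sum: 42
Change 1: A[0] -19 -> 41, delta = 60, sum = 102
Change 2: A[1] 6 -> 1, delta = -5, sum = 97
Change 3: A[5] -13 -> 40, delta = 53, sum = 150
Change 4: A[4] 6 -> 38, delta = 32, sum = 182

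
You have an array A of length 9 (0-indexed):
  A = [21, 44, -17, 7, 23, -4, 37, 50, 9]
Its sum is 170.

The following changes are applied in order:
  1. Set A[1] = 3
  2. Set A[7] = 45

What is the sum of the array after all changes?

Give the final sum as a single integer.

Answer: 124

Derivation:
Initial sum: 170
Change 1: A[1] 44 -> 3, delta = -41, sum = 129
Change 2: A[7] 50 -> 45, delta = -5, sum = 124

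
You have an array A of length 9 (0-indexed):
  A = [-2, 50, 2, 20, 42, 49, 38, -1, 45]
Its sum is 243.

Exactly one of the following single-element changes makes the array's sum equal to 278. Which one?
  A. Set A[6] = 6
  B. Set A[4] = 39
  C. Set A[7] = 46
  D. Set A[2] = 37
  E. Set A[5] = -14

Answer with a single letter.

Option A: A[6] 38->6, delta=-32, new_sum=243+(-32)=211
Option B: A[4] 42->39, delta=-3, new_sum=243+(-3)=240
Option C: A[7] -1->46, delta=47, new_sum=243+(47)=290
Option D: A[2] 2->37, delta=35, new_sum=243+(35)=278 <-- matches target
Option E: A[5] 49->-14, delta=-63, new_sum=243+(-63)=180

Answer: D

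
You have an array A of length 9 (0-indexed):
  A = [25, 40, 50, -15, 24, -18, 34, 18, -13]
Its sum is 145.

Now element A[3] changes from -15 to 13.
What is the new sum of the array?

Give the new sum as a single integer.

Answer: 173

Derivation:
Old value at index 3: -15
New value at index 3: 13
Delta = 13 - -15 = 28
New sum = old_sum + delta = 145 + (28) = 173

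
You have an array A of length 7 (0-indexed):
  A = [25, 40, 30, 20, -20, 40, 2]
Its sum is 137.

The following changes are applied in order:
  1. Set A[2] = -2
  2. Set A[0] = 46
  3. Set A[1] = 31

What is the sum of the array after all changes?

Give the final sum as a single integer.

Initial sum: 137
Change 1: A[2] 30 -> -2, delta = -32, sum = 105
Change 2: A[0] 25 -> 46, delta = 21, sum = 126
Change 3: A[1] 40 -> 31, delta = -9, sum = 117

Answer: 117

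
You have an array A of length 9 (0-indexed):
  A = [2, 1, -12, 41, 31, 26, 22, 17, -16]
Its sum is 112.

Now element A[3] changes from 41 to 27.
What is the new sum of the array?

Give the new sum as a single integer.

Answer: 98

Derivation:
Old value at index 3: 41
New value at index 3: 27
Delta = 27 - 41 = -14
New sum = old_sum + delta = 112 + (-14) = 98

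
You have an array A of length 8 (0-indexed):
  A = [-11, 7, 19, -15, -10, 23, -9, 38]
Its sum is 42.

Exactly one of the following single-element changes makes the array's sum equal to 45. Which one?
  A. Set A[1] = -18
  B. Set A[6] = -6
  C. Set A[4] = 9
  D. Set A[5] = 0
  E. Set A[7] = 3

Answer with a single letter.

Answer: B

Derivation:
Option A: A[1] 7->-18, delta=-25, new_sum=42+(-25)=17
Option B: A[6] -9->-6, delta=3, new_sum=42+(3)=45 <-- matches target
Option C: A[4] -10->9, delta=19, new_sum=42+(19)=61
Option D: A[5] 23->0, delta=-23, new_sum=42+(-23)=19
Option E: A[7] 38->3, delta=-35, new_sum=42+(-35)=7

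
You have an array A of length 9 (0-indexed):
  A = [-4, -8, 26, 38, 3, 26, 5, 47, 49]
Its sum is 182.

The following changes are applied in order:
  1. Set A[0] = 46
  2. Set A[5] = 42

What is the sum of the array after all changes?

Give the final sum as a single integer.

Answer: 248

Derivation:
Initial sum: 182
Change 1: A[0] -4 -> 46, delta = 50, sum = 232
Change 2: A[5] 26 -> 42, delta = 16, sum = 248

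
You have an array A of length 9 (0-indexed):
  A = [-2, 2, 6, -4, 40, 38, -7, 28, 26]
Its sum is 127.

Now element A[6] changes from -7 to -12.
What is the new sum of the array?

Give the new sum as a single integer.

Answer: 122

Derivation:
Old value at index 6: -7
New value at index 6: -12
Delta = -12 - -7 = -5
New sum = old_sum + delta = 127 + (-5) = 122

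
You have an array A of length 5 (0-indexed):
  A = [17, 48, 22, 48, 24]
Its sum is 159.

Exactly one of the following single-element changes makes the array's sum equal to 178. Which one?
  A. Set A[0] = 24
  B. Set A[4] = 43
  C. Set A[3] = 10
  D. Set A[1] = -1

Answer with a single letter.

Option A: A[0] 17->24, delta=7, new_sum=159+(7)=166
Option B: A[4] 24->43, delta=19, new_sum=159+(19)=178 <-- matches target
Option C: A[3] 48->10, delta=-38, new_sum=159+(-38)=121
Option D: A[1] 48->-1, delta=-49, new_sum=159+(-49)=110

Answer: B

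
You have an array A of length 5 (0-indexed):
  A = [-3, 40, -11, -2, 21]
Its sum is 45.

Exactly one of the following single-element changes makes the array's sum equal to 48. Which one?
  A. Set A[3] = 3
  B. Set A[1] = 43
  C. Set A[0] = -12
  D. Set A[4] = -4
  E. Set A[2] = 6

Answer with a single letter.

Option A: A[3] -2->3, delta=5, new_sum=45+(5)=50
Option B: A[1] 40->43, delta=3, new_sum=45+(3)=48 <-- matches target
Option C: A[0] -3->-12, delta=-9, new_sum=45+(-9)=36
Option D: A[4] 21->-4, delta=-25, new_sum=45+(-25)=20
Option E: A[2] -11->6, delta=17, new_sum=45+(17)=62

Answer: B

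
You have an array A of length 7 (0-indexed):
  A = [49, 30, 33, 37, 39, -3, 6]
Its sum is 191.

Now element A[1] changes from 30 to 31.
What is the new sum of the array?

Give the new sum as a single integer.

Answer: 192

Derivation:
Old value at index 1: 30
New value at index 1: 31
Delta = 31 - 30 = 1
New sum = old_sum + delta = 191 + (1) = 192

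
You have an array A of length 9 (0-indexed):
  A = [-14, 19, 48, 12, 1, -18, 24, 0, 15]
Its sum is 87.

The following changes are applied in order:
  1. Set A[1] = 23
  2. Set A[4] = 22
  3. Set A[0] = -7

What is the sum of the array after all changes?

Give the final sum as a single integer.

Answer: 119

Derivation:
Initial sum: 87
Change 1: A[1] 19 -> 23, delta = 4, sum = 91
Change 2: A[4] 1 -> 22, delta = 21, sum = 112
Change 3: A[0] -14 -> -7, delta = 7, sum = 119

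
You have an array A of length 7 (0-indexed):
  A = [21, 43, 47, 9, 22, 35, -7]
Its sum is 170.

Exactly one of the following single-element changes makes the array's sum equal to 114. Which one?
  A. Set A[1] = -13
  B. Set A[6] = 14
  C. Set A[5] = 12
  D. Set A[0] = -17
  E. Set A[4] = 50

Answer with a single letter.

Option A: A[1] 43->-13, delta=-56, new_sum=170+(-56)=114 <-- matches target
Option B: A[6] -7->14, delta=21, new_sum=170+(21)=191
Option C: A[5] 35->12, delta=-23, new_sum=170+(-23)=147
Option D: A[0] 21->-17, delta=-38, new_sum=170+(-38)=132
Option E: A[4] 22->50, delta=28, new_sum=170+(28)=198

Answer: A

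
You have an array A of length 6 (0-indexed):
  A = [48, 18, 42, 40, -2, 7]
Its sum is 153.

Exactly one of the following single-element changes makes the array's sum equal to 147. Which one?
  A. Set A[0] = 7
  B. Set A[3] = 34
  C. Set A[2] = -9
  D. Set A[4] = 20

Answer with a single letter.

Answer: B

Derivation:
Option A: A[0] 48->7, delta=-41, new_sum=153+(-41)=112
Option B: A[3] 40->34, delta=-6, new_sum=153+(-6)=147 <-- matches target
Option C: A[2] 42->-9, delta=-51, new_sum=153+(-51)=102
Option D: A[4] -2->20, delta=22, new_sum=153+(22)=175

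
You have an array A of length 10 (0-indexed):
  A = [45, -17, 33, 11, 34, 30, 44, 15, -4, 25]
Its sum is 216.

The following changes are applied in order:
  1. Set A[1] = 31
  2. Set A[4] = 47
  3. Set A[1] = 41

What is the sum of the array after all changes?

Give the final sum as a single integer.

Initial sum: 216
Change 1: A[1] -17 -> 31, delta = 48, sum = 264
Change 2: A[4] 34 -> 47, delta = 13, sum = 277
Change 3: A[1] 31 -> 41, delta = 10, sum = 287

Answer: 287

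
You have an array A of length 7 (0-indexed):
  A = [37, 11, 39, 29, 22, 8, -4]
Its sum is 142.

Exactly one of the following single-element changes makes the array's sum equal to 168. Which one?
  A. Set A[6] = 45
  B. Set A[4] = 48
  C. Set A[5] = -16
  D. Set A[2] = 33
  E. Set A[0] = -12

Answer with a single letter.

Option A: A[6] -4->45, delta=49, new_sum=142+(49)=191
Option B: A[4] 22->48, delta=26, new_sum=142+(26)=168 <-- matches target
Option C: A[5] 8->-16, delta=-24, new_sum=142+(-24)=118
Option D: A[2] 39->33, delta=-6, new_sum=142+(-6)=136
Option E: A[0] 37->-12, delta=-49, new_sum=142+(-49)=93

Answer: B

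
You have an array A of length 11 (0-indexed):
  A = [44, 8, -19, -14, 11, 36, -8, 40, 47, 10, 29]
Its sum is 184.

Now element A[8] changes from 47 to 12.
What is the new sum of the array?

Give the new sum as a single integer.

Old value at index 8: 47
New value at index 8: 12
Delta = 12 - 47 = -35
New sum = old_sum + delta = 184 + (-35) = 149

Answer: 149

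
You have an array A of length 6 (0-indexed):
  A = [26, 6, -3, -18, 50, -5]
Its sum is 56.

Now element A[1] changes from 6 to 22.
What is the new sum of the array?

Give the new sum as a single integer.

Old value at index 1: 6
New value at index 1: 22
Delta = 22 - 6 = 16
New sum = old_sum + delta = 56 + (16) = 72

Answer: 72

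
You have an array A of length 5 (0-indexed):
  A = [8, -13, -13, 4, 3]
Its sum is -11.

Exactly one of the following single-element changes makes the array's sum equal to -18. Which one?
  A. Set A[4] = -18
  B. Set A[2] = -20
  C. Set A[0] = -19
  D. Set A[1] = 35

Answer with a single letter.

Answer: B

Derivation:
Option A: A[4] 3->-18, delta=-21, new_sum=-11+(-21)=-32
Option B: A[2] -13->-20, delta=-7, new_sum=-11+(-7)=-18 <-- matches target
Option C: A[0] 8->-19, delta=-27, new_sum=-11+(-27)=-38
Option D: A[1] -13->35, delta=48, new_sum=-11+(48)=37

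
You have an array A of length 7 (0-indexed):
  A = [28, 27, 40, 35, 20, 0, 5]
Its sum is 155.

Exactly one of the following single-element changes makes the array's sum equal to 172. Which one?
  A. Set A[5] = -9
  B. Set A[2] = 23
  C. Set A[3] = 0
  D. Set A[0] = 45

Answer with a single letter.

Option A: A[5] 0->-9, delta=-9, new_sum=155+(-9)=146
Option B: A[2] 40->23, delta=-17, new_sum=155+(-17)=138
Option C: A[3] 35->0, delta=-35, new_sum=155+(-35)=120
Option D: A[0] 28->45, delta=17, new_sum=155+(17)=172 <-- matches target

Answer: D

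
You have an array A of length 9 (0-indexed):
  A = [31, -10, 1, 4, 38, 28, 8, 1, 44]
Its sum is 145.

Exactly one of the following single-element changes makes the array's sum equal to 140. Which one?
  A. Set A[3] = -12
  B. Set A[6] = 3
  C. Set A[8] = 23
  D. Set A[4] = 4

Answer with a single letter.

Answer: B

Derivation:
Option A: A[3] 4->-12, delta=-16, new_sum=145+(-16)=129
Option B: A[6] 8->3, delta=-5, new_sum=145+(-5)=140 <-- matches target
Option C: A[8] 44->23, delta=-21, new_sum=145+(-21)=124
Option D: A[4] 38->4, delta=-34, new_sum=145+(-34)=111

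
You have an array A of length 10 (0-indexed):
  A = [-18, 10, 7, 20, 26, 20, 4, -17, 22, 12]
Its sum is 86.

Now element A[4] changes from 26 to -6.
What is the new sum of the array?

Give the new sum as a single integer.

Answer: 54

Derivation:
Old value at index 4: 26
New value at index 4: -6
Delta = -6 - 26 = -32
New sum = old_sum + delta = 86 + (-32) = 54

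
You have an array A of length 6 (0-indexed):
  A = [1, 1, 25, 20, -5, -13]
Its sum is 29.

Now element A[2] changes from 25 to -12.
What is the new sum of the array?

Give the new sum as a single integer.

Answer: -8

Derivation:
Old value at index 2: 25
New value at index 2: -12
Delta = -12 - 25 = -37
New sum = old_sum + delta = 29 + (-37) = -8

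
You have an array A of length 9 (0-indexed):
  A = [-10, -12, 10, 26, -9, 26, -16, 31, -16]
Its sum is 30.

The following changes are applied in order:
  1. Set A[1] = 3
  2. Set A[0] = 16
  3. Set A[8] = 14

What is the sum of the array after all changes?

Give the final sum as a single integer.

Initial sum: 30
Change 1: A[1] -12 -> 3, delta = 15, sum = 45
Change 2: A[0] -10 -> 16, delta = 26, sum = 71
Change 3: A[8] -16 -> 14, delta = 30, sum = 101

Answer: 101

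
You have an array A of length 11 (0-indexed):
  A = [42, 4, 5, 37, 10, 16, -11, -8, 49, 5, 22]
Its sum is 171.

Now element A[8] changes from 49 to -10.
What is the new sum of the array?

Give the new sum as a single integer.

Old value at index 8: 49
New value at index 8: -10
Delta = -10 - 49 = -59
New sum = old_sum + delta = 171 + (-59) = 112

Answer: 112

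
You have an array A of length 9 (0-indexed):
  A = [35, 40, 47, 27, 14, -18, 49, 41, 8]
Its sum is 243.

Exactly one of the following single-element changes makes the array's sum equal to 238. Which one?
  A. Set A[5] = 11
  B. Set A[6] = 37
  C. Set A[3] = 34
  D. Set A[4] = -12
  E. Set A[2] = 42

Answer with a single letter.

Answer: E

Derivation:
Option A: A[5] -18->11, delta=29, new_sum=243+(29)=272
Option B: A[6] 49->37, delta=-12, new_sum=243+(-12)=231
Option C: A[3] 27->34, delta=7, new_sum=243+(7)=250
Option D: A[4] 14->-12, delta=-26, new_sum=243+(-26)=217
Option E: A[2] 47->42, delta=-5, new_sum=243+(-5)=238 <-- matches target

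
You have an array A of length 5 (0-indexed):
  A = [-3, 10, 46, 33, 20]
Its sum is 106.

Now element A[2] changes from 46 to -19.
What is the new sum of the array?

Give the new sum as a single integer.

Answer: 41

Derivation:
Old value at index 2: 46
New value at index 2: -19
Delta = -19 - 46 = -65
New sum = old_sum + delta = 106 + (-65) = 41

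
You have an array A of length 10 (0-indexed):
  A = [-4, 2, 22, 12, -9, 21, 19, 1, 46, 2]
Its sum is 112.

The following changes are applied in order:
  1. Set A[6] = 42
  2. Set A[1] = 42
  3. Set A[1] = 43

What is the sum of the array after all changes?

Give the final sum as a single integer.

Answer: 176

Derivation:
Initial sum: 112
Change 1: A[6] 19 -> 42, delta = 23, sum = 135
Change 2: A[1] 2 -> 42, delta = 40, sum = 175
Change 3: A[1] 42 -> 43, delta = 1, sum = 176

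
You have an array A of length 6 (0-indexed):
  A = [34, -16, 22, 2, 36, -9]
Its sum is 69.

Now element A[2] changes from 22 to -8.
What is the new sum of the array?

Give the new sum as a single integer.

Answer: 39

Derivation:
Old value at index 2: 22
New value at index 2: -8
Delta = -8 - 22 = -30
New sum = old_sum + delta = 69 + (-30) = 39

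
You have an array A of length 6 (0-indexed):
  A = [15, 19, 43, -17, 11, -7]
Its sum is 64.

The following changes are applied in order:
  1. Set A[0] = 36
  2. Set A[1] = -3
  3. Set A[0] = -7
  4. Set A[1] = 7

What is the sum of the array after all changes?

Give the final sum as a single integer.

Initial sum: 64
Change 1: A[0] 15 -> 36, delta = 21, sum = 85
Change 2: A[1] 19 -> -3, delta = -22, sum = 63
Change 3: A[0] 36 -> -7, delta = -43, sum = 20
Change 4: A[1] -3 -> 7, delta = 10, sum = 30

Answer: 30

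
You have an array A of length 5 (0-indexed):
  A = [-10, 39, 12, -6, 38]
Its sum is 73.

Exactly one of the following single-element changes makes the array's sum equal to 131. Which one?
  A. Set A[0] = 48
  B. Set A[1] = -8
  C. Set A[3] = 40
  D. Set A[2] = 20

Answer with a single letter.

Answer: A

Derivation:
Option A: A[0] -10->48, delta=58, new_sum=73+(58)=131 <-- matches target
Option B: A[1] 39->-8, delta=-47, new_sum=73+(-47)=26
Option C: A[3] -6->40, delta=46, new_sum=73+(46)=119
Option D: A[2] 12->20, delta=8, new_sum=73+(8)=81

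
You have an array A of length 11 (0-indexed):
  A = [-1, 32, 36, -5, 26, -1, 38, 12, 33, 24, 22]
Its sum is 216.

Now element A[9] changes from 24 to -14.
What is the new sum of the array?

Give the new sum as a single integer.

Answer: 178

Derivation:
Old value at index 9: 24
New value at index 9: -14
Delta = -14 - 24 = -38
New sum = old_sum + delta = 216 + (-38) = 178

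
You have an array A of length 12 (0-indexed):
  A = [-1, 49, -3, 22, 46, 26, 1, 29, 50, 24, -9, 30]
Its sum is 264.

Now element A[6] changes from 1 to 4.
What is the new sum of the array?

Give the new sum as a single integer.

Old value at index 6: 1
New value at index 6: 4
Delta = 4 - 1 = 3
New sum = old_sum + delta = 264 + (3) = 267

Answer: 267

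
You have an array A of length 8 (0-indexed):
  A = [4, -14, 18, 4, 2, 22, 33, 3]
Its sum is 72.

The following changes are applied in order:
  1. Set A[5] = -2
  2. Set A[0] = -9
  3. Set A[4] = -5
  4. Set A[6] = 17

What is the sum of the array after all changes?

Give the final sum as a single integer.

Answer: 12

Derivation:
Initial sum: 72
Change 1: A[5] 22 -> -2, delta = -24, sum = 48
Change 2: A[0] 4 -> -9, delta = -13, sum = 35
Change 3: A[4] 2 -> -5, delta = -7, sum = 28
Change 4: A[6] 33 -> 17, delta = -16, sum = 12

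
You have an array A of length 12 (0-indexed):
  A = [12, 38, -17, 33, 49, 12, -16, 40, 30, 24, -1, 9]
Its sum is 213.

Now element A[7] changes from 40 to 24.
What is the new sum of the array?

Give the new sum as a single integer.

Old value at index 7: 40
New value at index 7: 24
Delta = 24 - 40 = -16
New sum = old_sum + delta = 213 + (-16) = 197

Answer: 197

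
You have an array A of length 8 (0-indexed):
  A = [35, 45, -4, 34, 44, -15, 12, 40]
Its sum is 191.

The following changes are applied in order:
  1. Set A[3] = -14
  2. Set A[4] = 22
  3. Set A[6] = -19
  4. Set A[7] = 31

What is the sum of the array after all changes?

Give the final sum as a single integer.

Answer: 81

Derivation:
Initial sum: 191
Change 1: A[3] 34 -> -14, delta = -48, sum = 143
Change 2: A[4] 44 -> 22, delta = -22, sum = 121
Change 3: A[6] 12 -> -19, delta = -31, sum = 90
Change 4: A[7] 40 -> 31, delta = -9, sum = 81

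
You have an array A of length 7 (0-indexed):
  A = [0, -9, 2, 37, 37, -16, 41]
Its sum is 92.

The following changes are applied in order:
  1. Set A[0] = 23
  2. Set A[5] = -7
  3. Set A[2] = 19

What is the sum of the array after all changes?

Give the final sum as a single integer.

Initial sum: 92
Change 1: A[0] 0 -> 23, delta = 23, sum = 115
Change 2: A[5] -16 -> -7, delta = 9, sum = 124
Change 3: A[2] 2 -> 19, delta = 17, sum = 141

Answer: 141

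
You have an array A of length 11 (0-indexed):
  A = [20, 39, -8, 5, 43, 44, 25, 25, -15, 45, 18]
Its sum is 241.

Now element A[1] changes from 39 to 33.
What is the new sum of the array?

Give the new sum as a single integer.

Answer: 235

Derivation:
Old value at index 1: 39
New value at index 1: 33
Delta = 33 - 39 = -6
New sum = old_sum + delta = 241 + (-6) = 235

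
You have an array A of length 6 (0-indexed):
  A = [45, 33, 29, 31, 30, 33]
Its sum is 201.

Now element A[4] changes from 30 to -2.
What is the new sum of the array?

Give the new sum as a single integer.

Answer: 169

Derivation:
Old value at index 4: 30
New value at index 4: -2
Delta = -2 - 30 = -32
New sum = old_sum + delta = 201 + (-32) = 169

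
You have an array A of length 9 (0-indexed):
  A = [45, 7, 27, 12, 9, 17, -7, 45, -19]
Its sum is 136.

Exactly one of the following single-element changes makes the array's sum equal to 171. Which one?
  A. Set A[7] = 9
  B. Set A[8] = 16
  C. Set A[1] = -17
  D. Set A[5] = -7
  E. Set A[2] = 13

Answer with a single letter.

Option A: A[7] 45->9, delta=-36, new_sum=136+(-36)=100
Option B: A[8] -19->16, delta=35, new_sum=136+(35)=171 <-- matches target
Option C: A[1] 7->-17, delta=-24, new_sum=136+(-24)=112
Option D: A[5] 17->-7, delta=-24, new_sum=136+(-24)=112
Option E: A[2] 27->13, delta=-14, new_sum=136+(-14)=122

Answer: B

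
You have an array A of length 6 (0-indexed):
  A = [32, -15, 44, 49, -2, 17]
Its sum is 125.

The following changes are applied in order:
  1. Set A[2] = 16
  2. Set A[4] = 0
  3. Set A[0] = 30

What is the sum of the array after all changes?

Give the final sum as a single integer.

Answer: 97

Derivation:
Initial sum: 125
Change 1: A[2] 44 -> 16, delta = -28, sum = 97
Change 2: A[4] -2 -> 0, delta = 2, sum = 99
Change 3: A[0] 32 -> 30, delta = -2, sum = 97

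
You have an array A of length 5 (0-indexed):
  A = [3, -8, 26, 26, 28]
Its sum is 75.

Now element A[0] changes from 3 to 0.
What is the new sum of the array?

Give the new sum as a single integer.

Answer: 72

Derivation:
Old value at index 0: 3
New value at index 0: 0
Delta = 0 - 3 = -3
New sum = old_sum + delta = 75 + (-3) = 72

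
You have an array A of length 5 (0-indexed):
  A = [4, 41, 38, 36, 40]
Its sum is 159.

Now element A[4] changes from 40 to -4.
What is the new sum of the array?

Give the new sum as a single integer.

Old value at index 4: 40
New value at index 4: -4
Delta = -4 - 40 = -44
New sum = old_sum + delta = 159 + (-44) = 115

Answer: 115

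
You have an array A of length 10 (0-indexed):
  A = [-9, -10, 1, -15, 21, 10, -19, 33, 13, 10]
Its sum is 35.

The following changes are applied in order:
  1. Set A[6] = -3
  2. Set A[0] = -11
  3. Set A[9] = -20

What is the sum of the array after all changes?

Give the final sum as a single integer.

Initial sum: 35
Change 1: A[6] -19 -> -3, delta = 16, sum = 51
Change 2: A[0] -9 -> -11, delta = -2, sum = 49
Change 3: A[9] 10 -> -20, delta = -30, sum = 19

Answer: 19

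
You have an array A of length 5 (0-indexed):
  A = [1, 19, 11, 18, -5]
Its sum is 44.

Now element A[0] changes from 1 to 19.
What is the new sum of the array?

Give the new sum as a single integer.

Old value at index 0: 1
New value at index 0: 19
Delta = 19 - 1 = 18
New sum = old_sum + delta = 44 + (18) = 62

Answer: 62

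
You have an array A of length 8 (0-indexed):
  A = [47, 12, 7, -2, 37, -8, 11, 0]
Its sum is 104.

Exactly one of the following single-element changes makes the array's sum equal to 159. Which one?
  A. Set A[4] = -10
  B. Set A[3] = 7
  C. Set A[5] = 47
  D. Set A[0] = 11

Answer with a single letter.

Option A: A[4] 37->-10, delta=-47, new_sum=104+(-47)=57
Option B: A[3] -2->7, delta=9, new_sum=104+(9)=113
Option C: A[5] -8->47, delta=55, new_sum=104+(55)=159 <-- matches target
Option D: A[0] 47->11, delta=-36, new_sum=104+(-36)=68

Answer: C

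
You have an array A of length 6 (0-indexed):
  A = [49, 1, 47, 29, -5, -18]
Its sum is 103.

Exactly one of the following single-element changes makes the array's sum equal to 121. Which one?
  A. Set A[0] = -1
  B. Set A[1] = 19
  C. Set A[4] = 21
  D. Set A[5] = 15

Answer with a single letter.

Option A: A[0] 49->-1, delta=-50, new_sum=103+(-50)=53
Option B: A[1] 1->19, delta=18, new_sum=103+(18)=121 <-- matches target
Option C: A[4] -5->21, delta=26, new_sum=103+(26)=129
Option D: A[5] -18->15, delta=33, new_sum=103+(33)=136

Answer: B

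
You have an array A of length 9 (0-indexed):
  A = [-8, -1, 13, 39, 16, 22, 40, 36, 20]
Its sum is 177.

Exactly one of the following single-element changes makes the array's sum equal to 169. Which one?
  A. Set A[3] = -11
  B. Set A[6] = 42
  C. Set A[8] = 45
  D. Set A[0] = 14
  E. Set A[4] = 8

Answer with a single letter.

Answer: E

Derivation:
Option A: A[3] 39->-11, delta=-50, new_sum=177+(-50)=127
Option B: A[6] 40->42, delta=2, new_sum=177+(2)=179
Option C: A[8] 20->45, delta=25, new_sum=177+(25)=202
Option D: A[0] -8->14, delta=22, new_sum=177+(22)=199
Option E: A[4] 16->8, delta=-8, new_sum=177+(-8)=169 <-- matches target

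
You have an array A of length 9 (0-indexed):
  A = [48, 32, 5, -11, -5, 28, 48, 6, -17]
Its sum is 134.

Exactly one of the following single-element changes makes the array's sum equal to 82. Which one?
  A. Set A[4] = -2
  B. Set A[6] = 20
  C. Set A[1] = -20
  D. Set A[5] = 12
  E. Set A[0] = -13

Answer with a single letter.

Answer: C

Derivation:
Option A: A[4] -5->-2, delta=3, new_sum=134+(3)=137
Option B: A[6] 48->20, delta=-28, new_sum=134+(-28)=106
Option C: A[1] 32->-20, delta=-52, new_sum=134+(-52)=82 <-- matches target
Option D: A[5] 28->12, delta=-16, new_sum=134+(-16)=118
Option E: A[0] 48->-13, delta=-61, new_sum=134+(-61)=73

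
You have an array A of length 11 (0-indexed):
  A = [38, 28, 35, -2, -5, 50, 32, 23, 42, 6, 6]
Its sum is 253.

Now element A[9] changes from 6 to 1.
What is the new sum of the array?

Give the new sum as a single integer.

Answer: 248

Derivation:
Old value at index 9: 6
New value at index 9: 1
Delta = 1 - 6 = -5
New sum = old_sum + delta = 253 + (-5) = 248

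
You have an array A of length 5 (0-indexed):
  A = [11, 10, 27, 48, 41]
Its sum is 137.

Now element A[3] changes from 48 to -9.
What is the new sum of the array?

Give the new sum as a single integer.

Answer: 80

Derivation:
Old value at index 3: 48
New value at index 3: -9
Delta = -9 - 48 = -57
New sum = old_sum + delta = 137 + (-57) = 80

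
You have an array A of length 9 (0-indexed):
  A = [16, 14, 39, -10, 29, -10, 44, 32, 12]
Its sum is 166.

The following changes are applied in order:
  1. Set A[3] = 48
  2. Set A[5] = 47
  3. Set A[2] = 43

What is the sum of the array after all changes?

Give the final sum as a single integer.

Initial sum: 166
Change 1: A[3] -10 -> 48, delta = 58, sum = 224
Change 2: A[5] -10 -> 47, delta = 57, sum = 281
Change 3: A[2] 39 -> 43, delta = 4, sum = 285

Answer: 285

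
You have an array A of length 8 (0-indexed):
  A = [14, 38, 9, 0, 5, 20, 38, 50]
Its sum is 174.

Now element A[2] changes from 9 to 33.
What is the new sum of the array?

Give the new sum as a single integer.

Old value at index 2: 9
New value at index 2: 33
Delta = 33 - 9 = 24
New sum = old_sum + delta = 174 + (24) = 198

Answer: 198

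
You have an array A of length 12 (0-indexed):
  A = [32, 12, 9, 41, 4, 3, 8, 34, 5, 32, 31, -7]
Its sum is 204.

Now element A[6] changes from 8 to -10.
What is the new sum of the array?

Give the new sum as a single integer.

Old value at index 6: 8
New value at index 6: -10
Delta = -10 - 8 = -18
New sum = old_sum + delta = 204 + (-18) = 186

Answer: 186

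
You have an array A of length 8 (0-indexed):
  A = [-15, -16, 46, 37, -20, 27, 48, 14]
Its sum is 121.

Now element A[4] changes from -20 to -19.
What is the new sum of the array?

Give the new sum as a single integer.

Answer: 122

Derivation:
Old value at index 4: -20
New value at index 4: -19
Delta = -19 - -20 = 1
New sum = old_sum + delta = 121 + (1) = 122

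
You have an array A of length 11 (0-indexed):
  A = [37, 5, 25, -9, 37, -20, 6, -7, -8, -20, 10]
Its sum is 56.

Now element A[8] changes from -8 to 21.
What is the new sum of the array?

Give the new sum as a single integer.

Old value at index 8: -8
New value at index 8: 21
Delta = 21 - -8 = 29
New sum = old_sum + delta = 56 + (29) = 85

Answer: 85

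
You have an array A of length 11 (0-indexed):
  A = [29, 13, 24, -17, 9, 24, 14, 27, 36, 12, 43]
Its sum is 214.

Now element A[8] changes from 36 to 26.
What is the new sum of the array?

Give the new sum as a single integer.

Old value at index 8: 36
New value at index 8: 26
Delta = 26 - 36 = -10
New sum = old_sum + delta = 214 + (-10) = 204

Answer: 204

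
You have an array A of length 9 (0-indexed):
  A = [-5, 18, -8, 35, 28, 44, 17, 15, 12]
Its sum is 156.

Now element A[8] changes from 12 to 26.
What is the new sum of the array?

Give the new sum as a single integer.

Old value at index 8: 12
New value at index 8: 26
Delta = 26 - 12 = 14
New sum = old_sum + delta = 156 + (14) = 170

Answer: 170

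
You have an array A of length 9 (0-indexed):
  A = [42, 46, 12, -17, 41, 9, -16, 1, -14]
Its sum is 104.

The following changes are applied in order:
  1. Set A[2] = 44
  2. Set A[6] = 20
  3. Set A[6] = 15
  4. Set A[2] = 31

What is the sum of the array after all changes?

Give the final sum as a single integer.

Answer: 154

Derivation:
Initial sum: 104
Change 1: A[2] 12 -> 44, delta = 32, sum = 136
Change 2: A[6] -16 -> 20, delta = 36, sum = 172
Change 3: A[6] 20 -> 15, delta = -5, sum = 167
Change 4: A[2] 44 -> 31, delta = -13, sum = 154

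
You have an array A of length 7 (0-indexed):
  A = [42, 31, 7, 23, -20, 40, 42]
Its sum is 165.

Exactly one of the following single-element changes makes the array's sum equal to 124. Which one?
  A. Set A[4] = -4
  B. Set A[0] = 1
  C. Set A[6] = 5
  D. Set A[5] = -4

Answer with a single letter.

Answer: B

Derivation:
Option A: A[4] -20->-4, delta=16, new_sum=165+(16)=181
Option B: A[0] 42->1, delta=-41, new_sum=165+(-41)=124 <-- matches target
Option C: A[6] 42->5, delta=-37, new_sum=165+(-37)=128
Option D: A[5] 40->-4, delta=-44, new_sum=165+(-44)=121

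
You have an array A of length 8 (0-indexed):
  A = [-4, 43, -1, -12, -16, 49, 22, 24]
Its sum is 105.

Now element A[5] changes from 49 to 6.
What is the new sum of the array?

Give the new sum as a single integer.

Old value at index 5: 49
New value at index 5: 6
Delta = 6 - 49 = -43
New sum = old_sum + delta = 105 + (-43) = 62

Answer: 62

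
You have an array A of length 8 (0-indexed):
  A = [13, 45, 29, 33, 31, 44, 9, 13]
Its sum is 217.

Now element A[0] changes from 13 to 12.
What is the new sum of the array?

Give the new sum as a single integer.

Old value at index 0: 13
New value at index 0: 12
Delta = 12 - 13 = -1
New sum = old_sum + delta = 217 + (-1) = 216

Answer: 216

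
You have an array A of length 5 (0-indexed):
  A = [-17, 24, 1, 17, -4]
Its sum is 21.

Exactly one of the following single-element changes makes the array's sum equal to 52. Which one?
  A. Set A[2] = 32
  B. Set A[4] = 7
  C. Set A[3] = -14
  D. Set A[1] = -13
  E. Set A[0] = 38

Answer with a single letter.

Option A: A[2] 1->32, delta=31, new_sum=21+(31)=52 <-- matches target
Option B: A[4] -4->7, delta=11, new_sum=21+(11)=32
Option C: A[3] 17->-14, delta=-31, new_sum=21+(-31)=-10
Option D: A[1] 24->-13, delta=-37, new_sum=21+(-37)=-16
Option E: A[0] -17->38, delta=55, new_sum=21+(55)=76

Answer: A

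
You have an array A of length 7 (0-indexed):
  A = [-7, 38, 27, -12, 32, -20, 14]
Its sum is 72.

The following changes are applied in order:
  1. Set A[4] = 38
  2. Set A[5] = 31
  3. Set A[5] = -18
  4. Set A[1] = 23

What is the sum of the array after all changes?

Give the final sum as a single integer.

Initial sum: 72
Change 1: A[4] 32 -> 38, delta = 6, sum = 78
Change 2: A[5] -20 -> 31, delta = 51, sum = 129
Change 3: A[5] 31 -> -18, delta = -49, sum = 80
Change 4: A[1] 38 -> 23, delta = -15, sum = 65

Answer: 65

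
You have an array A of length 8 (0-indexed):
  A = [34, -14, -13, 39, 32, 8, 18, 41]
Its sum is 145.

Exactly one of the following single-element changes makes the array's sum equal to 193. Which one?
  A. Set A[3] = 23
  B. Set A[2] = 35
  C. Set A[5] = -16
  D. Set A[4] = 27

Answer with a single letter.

Answer: B

Derivation:
Option A: A[3] 39->23, delta=-16, new_sum=145+(-16)=129
Option B: A[2] -13->35, delta=48, new_sum=145+(48)=193 <-- matches target
Option C: A[5] 8->-16, delta=-24, new_sum=145+(-24)=121
Option D: A[4] 32->27, delta=-5, new_sum=145+(-5)=140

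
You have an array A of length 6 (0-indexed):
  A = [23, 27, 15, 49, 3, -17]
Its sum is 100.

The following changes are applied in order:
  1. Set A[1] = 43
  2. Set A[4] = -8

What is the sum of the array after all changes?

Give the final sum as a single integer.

Initial sum: 100
Change 1: A[1] 27 -> 43, delta = 16, sum = 116
Change 2: A[4] 3 -> -8, delta = -11, sum = 105

Answer: 105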